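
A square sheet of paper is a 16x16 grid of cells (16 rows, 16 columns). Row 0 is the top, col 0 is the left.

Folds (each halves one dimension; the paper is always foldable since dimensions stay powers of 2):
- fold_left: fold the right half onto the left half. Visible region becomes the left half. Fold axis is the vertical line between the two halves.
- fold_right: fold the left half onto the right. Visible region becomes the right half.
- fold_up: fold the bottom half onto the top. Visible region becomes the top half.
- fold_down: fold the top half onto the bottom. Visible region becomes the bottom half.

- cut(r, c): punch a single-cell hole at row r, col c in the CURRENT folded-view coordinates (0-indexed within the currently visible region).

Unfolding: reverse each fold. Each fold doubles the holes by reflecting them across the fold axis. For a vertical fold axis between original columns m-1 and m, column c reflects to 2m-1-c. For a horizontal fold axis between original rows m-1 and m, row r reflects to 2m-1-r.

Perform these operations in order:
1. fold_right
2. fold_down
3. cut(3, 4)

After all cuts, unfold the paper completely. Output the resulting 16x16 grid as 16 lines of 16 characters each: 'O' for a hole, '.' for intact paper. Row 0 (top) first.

Answer: ................
................
................
................
...O........O...
................
................
................
................
................
................
...O........O...
................
................
................
................

Derivation:
Op 1 fold_right: fold axis v@8; visible region now rows[0,16) x cols[8,16) = 16x8
Op 2 fold_down: fold axis h@8; visible region now rows[8,16) x cols[8,16) = 8x8
Op 3 cut(3, 4): punch at orig (11,12); cuts so far [(11, 12)]; region rows[8,16) x cols[8,16) = 8x8
Unfold 1 (reflect across h@8): 2 holes -> [(4, 12), (11, 12)]
Unfold 2 (reflect across v@8): 4 holes -> [(4, 3), (4, 12), (11, 3), (11, 12)]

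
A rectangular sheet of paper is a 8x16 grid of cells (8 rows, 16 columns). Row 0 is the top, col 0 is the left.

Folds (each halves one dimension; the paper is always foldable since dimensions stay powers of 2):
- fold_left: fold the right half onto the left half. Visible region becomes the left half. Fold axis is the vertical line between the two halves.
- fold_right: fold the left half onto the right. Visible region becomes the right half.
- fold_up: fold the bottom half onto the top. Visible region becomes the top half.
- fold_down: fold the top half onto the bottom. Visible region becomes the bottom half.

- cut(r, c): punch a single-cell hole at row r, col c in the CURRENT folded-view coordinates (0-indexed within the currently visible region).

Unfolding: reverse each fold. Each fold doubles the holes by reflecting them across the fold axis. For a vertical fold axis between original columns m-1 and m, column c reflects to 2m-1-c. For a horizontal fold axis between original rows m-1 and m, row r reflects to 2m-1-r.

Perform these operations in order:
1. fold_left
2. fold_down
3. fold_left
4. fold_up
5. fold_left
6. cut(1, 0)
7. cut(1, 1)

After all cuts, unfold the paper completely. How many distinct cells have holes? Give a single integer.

Op 1 fold_left: fold axis v@8; visible region now rows[0,8) x cols[0,8) = 8x8
Op 2 fold_down: fold axis h@4; visible region now rows[4,8) x cols[0,8) = 4x8
Op 3 fold_left: fold axis v@4; visible region now rows[4,8) x cols[0,4) = 4x4
Op 4 fold_up: fold axis h@6; visible region now rows[4,6) x cols[0,4) = 2x4
Op 5 fold_left: fold axis v@2; visible region now rows[4,6) x cols[0,2) = 2x2
Op 6 cut(1, 0): punch at orig (5,0); cuts so far [(5, 0)]; region rows[4,6) x cols[0,2) = 2x2
Op 7 cut(1, 1): punch at orig (5,1); cuts so far [(5, 0), (5, 1)]; region rows[4,6) x cols[0,2) = 2x2
Unfold 1 (reflect across v@2): 4 holes -> [(5, 0), (5, 1), (5, 2), (5, 3)]
Unfold 2 (reflect across h@6): 8 holes -> [(5, 0), (5, 1), (5, 2), (5, 3), (6, 0), (6, 1), (6, 2), (6, 3)]
Unfold 3 (reflect across v@4): 16 holes -> [(5, 0), (5, 1), (5, 2), (5, 3), (5, 4), (5, 5), (5, 6), (5, 7), (6, 0), (6, 1), (6, 2), (6, 3), (6, 4), (6, 5), (6, 6), (6, 7)]
Unfold 4 (reflect across h@4): 32 holes -> [(1, 0), (1, 1), (1, 2), (1, 3), (1, 4), (1, 5), (1, 6), (1, 7), (2, 0), (2, 1), (2, 2), (2, 3), (2, 4), (2, 5), (2, 6), (2, 7), (5, 0), (5, 1), (5, 2), (5, 3), (5, 4), (5, 5), (5, 6), (5, 7), (6, 0), (6, 1), (6, 2), (6, 3), (6, 4), (6, 5), (6, 6), (6, 7)]
Unfold 5 (reflect across v@8): 64 holes -> [(1, 0), (1, 1), (1, 2), (1, 3), (1, 4), (1, 5), (1, 6), (1, 7), (1, 8), (1, 9), (1, 10), (1, 11), (1, 12), (1, 13), (1, 14), (1, 15), (2, 0), (2, 1), (2, 2), (2, 3), (2, 4), (2, 5), (2, 6), (2, 7), (2, 8), (2, 9), (2, 10), (2, 11), (2, 12), (2, 13), (2, 14), (2, 15), (5, 0), (5, 1), (5, 2), (5, 3), (5, 4), (5, 5), (5, 6), (5, 7), (5, 8), (5, 9), (5, 10), (5, 11), (5, 12), (5, 13), (5, 14), (5, 15), (6, 0), (6, 1), (6, 2), (6, 3), (6, 4), (6, 5), (6, 6), (6, 7), (6, 8), (6, 9), (6, 10), (6, 11), (6, 12), (6, 13), (6, 14), (6, 15)]

Answer: 64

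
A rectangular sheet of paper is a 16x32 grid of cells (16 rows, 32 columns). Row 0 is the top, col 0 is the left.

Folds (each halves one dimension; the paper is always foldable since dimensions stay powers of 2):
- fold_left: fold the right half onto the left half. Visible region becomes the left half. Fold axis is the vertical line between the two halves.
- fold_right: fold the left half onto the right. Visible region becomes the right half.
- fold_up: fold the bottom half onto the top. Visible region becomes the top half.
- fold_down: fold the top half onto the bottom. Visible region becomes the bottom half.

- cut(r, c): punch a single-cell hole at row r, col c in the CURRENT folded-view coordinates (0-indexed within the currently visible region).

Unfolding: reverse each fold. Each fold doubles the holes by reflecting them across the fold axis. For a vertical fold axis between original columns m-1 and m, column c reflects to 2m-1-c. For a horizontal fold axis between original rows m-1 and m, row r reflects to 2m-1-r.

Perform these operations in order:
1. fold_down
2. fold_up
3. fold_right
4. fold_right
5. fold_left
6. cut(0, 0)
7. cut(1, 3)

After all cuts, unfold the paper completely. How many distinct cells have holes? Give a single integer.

Answer: 64

Derivation:
Op 1 fold_down: fold axis h@8; visible region now rows[8,16) x cols[0,32) = 8x32
Op 2 fold_up: fold axis h@12; visible region now rows[8,12) x cols[0,32) = 4x32
Op 3 fold_right: fold axis v@16; visible region now rows[8,12) x cols[16,32) = 4x16
Op 4 fold_right: fold axis v@24; visible region now rows[8,12) x cols[24,32) = 4x8
Op 5 fold_left: fold axis v@28; visible region now rows[8,12) x cols[24,28) = 4x4
Op 6 cut(0, 0): punch at orig (8,24); cuts so far [(8, 24)]; region rows[8,12) x cols[24,28) = 4x4
Op 7 cut(1, 3): punch at orig (9,27); cuts so far [(8, 24), (9, 27)]; region rows[8,12) x cols[24,28) = 4x4
Unfold 1 (reflect across v@28): 4 holes -> [(8, 24), (8, 31), (9, 27), (9, 28)]
Unfold 2 (reflect across v@24): 8 holes -> [(8, 16), (8, 23), (8, 24), (8, 31), (9, 19), (9, 20), (9, 27), (9, 28)]
Unfold 3 (reflect across v@16): 16 holes -> [(8, 0), (8, 7), (8, 8), (8, 15), (8, 16), (8, 23), (8, 24), (8, 31), (9, 3), (9, 4), (9, 11), (9, 12), (9, 19), (9, 20), (9, 27), (9, 28)]
Unfold 4 (reflect across h@12): 32 holes -> [(8, 0), (8, 7), (8, 8), (8, 15), (8, 16), (8, 23), (8, 24), (8, 31), (9, 3), (9, 4), (9, 11), (9, 12), (9, 19), (9, 20), (9, 27), (9, 28), (14, 3), (14, 4), (14, 11), (14, 12), (14, 19), (14, 20), (14, 27), (14, 28), (15, 0), (15, 7), (15, 8), (15, 15), (15, 16), (15, 23), (15, 24), (15, 31)]
Unfold 5 (reflect across h@8): 64 holes -> [(0, 0), (0, 7), (0, 8), (0, 15), (0, 16), (0, 23), (0, 24), (0, 31), (1, 3), (1, 4), (1, 11), (1, 12), (1, 19), (1, 20), (1, 27), (1, 28), (6, 3), (6, 4), (6, 11), (6, 12), (6, 19), (6, 20), (6, 27), (6, 28), (7, 0), (7, 7), (7, 8), (7, 15), (7, 16), (7, 23), (7, 24), (7, 31), (8, 0), (8, 7), (8, 8), (8, 15), (8, 16), (8, 23), (8, 24), (8, 31), (9, 3), (9, 4), (9, 11), (9, 12), (9, 19), (9, 20), (9, 27), (9, 28), (14, 3), (14, 4), (14, 11), (14, 12), (14, 19), (14, 20), (14, 27), (14, 28), (15, 0), (15, 7), (15, 8), (15, 15), (15, 16), (15, 23), (15, 24), (15, 31)]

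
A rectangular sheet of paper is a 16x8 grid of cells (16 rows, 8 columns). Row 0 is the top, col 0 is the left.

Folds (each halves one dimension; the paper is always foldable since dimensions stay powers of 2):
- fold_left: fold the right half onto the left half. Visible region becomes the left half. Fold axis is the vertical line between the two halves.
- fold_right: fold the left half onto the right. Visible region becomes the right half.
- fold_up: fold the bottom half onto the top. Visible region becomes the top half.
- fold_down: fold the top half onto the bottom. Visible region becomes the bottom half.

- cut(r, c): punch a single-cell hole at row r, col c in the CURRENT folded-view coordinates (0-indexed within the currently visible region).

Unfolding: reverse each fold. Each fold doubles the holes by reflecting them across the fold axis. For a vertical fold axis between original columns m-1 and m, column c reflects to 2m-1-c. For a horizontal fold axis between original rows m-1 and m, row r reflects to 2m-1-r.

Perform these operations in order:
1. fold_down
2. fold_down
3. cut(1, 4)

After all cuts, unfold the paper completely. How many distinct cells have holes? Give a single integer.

Answer: 4

Derivation:
Op 1 fold_down: fold axis h@8; visible region now rows[8,16) x cols[0,8) = 8x8
Op 2 fold_down: fold axis h@12; visible region now rows[12,16) x cols[0,8) = 4x8
Op 3 cut(1, 4): punch at orig (13,4); cuts so far [(13, 4)]; region rows[12,16) x cols[0,8) = 4x8
Unfold 1 (reflect across h@12): 2 holes -> [(10, 4), (13, 4)]
Unfold 2 (reflect across h@8): 4 holes -> [(2, 4), (5, 4), (10, 4), (13, 4)]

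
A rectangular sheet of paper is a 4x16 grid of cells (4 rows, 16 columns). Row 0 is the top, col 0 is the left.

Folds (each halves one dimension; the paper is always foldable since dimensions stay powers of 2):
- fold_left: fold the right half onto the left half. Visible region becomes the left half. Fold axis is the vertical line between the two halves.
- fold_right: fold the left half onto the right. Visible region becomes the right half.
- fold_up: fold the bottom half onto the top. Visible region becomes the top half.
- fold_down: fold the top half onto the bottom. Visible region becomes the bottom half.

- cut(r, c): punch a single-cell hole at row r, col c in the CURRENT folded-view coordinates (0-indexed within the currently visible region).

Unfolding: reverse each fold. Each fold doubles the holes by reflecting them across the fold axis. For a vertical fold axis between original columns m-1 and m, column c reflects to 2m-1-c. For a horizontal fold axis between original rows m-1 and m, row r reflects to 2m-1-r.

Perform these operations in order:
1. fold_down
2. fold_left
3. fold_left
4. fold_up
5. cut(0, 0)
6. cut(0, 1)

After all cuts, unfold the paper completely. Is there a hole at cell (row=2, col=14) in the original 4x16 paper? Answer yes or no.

Answer: yes

Derivation:
Op 1 fold_down: fold axis h@2; visible region now rows[2,4) x cols[0,16) = 2x16
Op 2 fold_left: fold axis v@8; visible region now rows[2,4) x cols[0,8) = 2x8
Op 3 fold_left: fold axis v@4; visible region now rows[2,4) x cols[0,4) = 2x4
Op 4 fold_up: fold axis h@3; visible region now rows[2,3) x cols[0,4) = 1x4
Op 5 cut(0, 0): punch at orig (2,0); cuts so far [(2, 0)]; region rows[2,3) x cols[0,4) = 1x4
Op 6 cut(0, 1): punch at orig (2,1); cuts so far [(2, 0), (2, 1)]; region rows[2,3) x cols[0,4) = 1x4
Unfold 1 (reflect across h@3): 4 holes -> [(2, 0), (2, 1), (3, 0), (3, 1)]
Unfold 2 (reflect across v@4): 8 holes -> [(2, 0), (2, 1), (2, 6), (2, 7), (3, 0), (3, 1), (3, 6), (3, 7)]
Unfold 3 (reflect across v@8): 16 holes -> [(2, 0), (2, 1), (2, 6), (2, 7), (2, 8), (2, 9), (2, 14), (2, 15), (3, 0), (3, 1), (3, 6), (3, 7), (3, 8), (3, 9), (3, 14), (3, 15)]
Unfold 4 (reflect across h@2): 32 holes -> [(0, 0), (0, 1), (0, 6), (0, 7), (0, 8), (0, 9), (0, 14), (0, 15), (1, 0), (1, 1), (1, 6), (1, 7), (1, 8), (1, 9), (1, 14), (1, 15), (2, 0), (2, 1), (2, 6), (2, 7), (2, 8), (2, 9), (2, 14), (2, 15), (3, 0), (3, 1), (3, 6), (3, 7), (3, 8), (3, 9), (3, 14), (3, 15)]
Holes: [(0, 0), (0, 1), (0, 6), (0, 7), (0, 8), (0, 9), (0, 14), (0, 15), (1, 0), (1, 1), (1, 6), (1, 7), (1, 8), (1, 9), (1, 14), (1, 15), (2, 0), (2, 1), (2, 6), (2, 7), (2, 8), (2, 9), (2, 14), (2, 15), (3, 0), (3, 1), (3, 6), (3, 7), (3, 8), (3, 9), (3, 14), (3, 15)]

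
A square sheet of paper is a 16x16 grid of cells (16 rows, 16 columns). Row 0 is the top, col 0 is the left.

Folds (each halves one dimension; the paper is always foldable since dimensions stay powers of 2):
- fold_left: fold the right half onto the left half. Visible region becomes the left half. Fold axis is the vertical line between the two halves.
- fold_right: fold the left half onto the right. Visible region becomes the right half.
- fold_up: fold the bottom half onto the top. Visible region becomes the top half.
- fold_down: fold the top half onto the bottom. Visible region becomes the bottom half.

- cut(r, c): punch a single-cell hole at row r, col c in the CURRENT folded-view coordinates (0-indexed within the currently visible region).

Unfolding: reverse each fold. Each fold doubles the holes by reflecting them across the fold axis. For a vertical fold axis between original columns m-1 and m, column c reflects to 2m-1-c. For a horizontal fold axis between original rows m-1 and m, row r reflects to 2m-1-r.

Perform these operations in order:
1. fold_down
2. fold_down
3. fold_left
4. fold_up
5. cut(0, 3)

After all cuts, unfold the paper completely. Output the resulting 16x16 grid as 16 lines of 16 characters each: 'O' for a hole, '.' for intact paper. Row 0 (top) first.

Answer: ...O........O...
................
................
...O........O...
...O........O...
................
................
...O........O...
...O........O...
................
................
...O........O...
...O........O...
................
................
...O........O...

Derivation:
Op 1 fold_down: fold axis h@8; visible region now rows[8,16) x cols[0,16) = 8x16
Op 2 fold_down: fold axis h@12; visible region now rows[12,16) x cols[0,16) = 4x16
Op 3 fold_left: fold axis v@8; visible region now rows[12,16) x cols[0,8) = 4x8
Op 4 fold_up: fold axis h@14; visible region now rows[12,14) x cols[0,8) = 2x8
Op 5 cut(0, 3): punch at orig (12,3); cuts so far [(12, 3)]; region rows[12,14) x cols[0,8) = 2x8
Unfold 1 (reflect across h@14): 2 holes -> [(12, 3), (15, 3)]
Unfold 2 (reflect across v@8): 4 holes -> [(12, 3), (12, 12), (15, 3), (15, 12)]
Unfold 3 (reflect across h@12): 8 holes -> [(8, 3), (8, 12), (11, 3), (11, 12), (12, 3), (12, 12), (15, 3), (15, 12)]
Unfold 4 (reflect across h@8): 16 holes -> [(0, 3), (0, 12), (3, 3), (3, 12), (4, 3), (4, 12), (7, 3), (7, 12), (8, 3), (8, 12), (11, 3), (11, 12), (12, 3), (12, 12), (15, 3), (15, 12)]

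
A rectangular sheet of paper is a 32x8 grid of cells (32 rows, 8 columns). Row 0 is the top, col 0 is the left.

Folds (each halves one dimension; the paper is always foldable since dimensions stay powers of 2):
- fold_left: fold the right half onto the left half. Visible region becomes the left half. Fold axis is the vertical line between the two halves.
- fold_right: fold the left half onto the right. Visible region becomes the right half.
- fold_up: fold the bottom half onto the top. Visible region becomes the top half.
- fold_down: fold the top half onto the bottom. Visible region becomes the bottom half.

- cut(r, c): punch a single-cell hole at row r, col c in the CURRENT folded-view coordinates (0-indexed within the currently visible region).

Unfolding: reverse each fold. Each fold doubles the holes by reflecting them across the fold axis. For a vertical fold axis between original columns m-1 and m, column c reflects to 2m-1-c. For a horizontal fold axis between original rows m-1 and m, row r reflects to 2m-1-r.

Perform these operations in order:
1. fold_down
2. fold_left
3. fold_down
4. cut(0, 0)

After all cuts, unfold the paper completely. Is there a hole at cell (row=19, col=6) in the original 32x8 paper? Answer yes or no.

Op 1 fold_down: fold axis h@16; visible region now rows[16,32) x cols[0,8) = 16x8
Op 2 fold_left: fold axis v@4; visible region now rows[16,32) x cols[0,4) = 16x4
Op 3 fold_down: fold axis h@24; visible region now rows[24,32) x cols[0,4) = 8x4
Op 4 cut(0, 0): punch at orig (24,0); cuts so far [(24, 0)]; region rows[24,32) x cols[0,4) = 8x4
Unfold 1 (reflect across h@24): 2 holes -> [(23, 0), (24, 0)]
Unfold 2 (reflect across v@4): 4 holes -> [(23, 0), (23, 7), (24, 0), (24, 7)]
Unfold 3 (reflect across h@16): 8 holes -> [(7, 0), (7, 7), (8, 0), (8, 7), (23, 0), (23, 7), (24, 0), (24, 7)]
Holes: [(7, 0), (7, 7), (8, 0), (8, 7), (23, 0), (23, 7), (24, 0), (24, 7)]

Answer: no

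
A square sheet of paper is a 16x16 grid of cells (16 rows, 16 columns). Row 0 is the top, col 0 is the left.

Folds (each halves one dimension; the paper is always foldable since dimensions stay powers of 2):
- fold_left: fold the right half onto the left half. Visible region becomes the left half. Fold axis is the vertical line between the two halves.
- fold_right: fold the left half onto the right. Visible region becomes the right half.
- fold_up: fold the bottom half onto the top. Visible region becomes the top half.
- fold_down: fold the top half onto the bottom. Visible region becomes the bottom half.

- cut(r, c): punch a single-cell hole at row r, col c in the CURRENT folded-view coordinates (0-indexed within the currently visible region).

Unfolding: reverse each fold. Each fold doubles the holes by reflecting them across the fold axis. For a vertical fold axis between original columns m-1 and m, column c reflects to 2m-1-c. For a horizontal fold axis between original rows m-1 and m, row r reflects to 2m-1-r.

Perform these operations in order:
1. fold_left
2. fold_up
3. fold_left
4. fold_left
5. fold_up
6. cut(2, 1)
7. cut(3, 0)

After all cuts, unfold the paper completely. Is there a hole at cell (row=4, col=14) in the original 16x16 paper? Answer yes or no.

Answer: no

Derivation:
Op 1 fold_left: fold axis v@8; visible region now rows[0,16) x cols[0,8) = 16x8
Op 2 fold_up: fold axis h@8; visible region now rows[0,8) x cols[0,8) = 8x8
Op 3 fold_left: fold axis v@4; visible region now rows[0,8) x cols[0,4) = 8x4
Op 4 fold_left: fold axis v@2; visible region now rows[0,8) x cols[0,2) = 8x2
Op 5 fold_up: fold axis h@4; visible region now rows[0,4) x cols[0,2) = 4x2
Op 6 cut(2, 1): punch at orig (2,1); cuts so far [(2, 1)]; region rows[0,4) x cols[0,2) = 4x2
Op 7 cut(3, 0): punch at orig (3,0); cuts so far [(2, 1), (3, 0)]; region rows[0,4) x cols[0,2) = 4x2
Unfold 1 (reflect across h@4): 4 holes -> [(2, 1), (3, 0), (4, 0), (5, 1)]
Unfold 2 (reflect across v@2): 8 holes -> [(2, 1), (2, 2), (3, 0), (3, 3), (4, 0), (4, 3), (5, 1), (5, 2)]
Unfold 3 (reflect across v@4): 16 holes -> [(2, 1), (2, 2), (2, 5), (2, 6), (3, 0), (3, 3), (3, 4), (3, 7), (4, 0), (4, 3), (4, 4), (4, 7), (5, 1), (5, 2), (5, 5), (5, 6)]
Unfold 4 (reflect across h@8): 32 holes -> [(2, 1), (2, 2), (2, 5), (2, 6), (3, 0), (3, 3), (3, 4), (3, 7), (4, 0), (4, 3), (4, 4), (4, 7), (5, 1), (5, 2), (5, 5), (5, 6), (10, 1), (10, 2), (10, 5), (10, 6), (11, 0), (11, 3), (11, 4), (11, 7), (12, 0), (12, 3), (12, 4), (12, 7), (13, 1), (13, 2), (13, 5), (13, 6)]
Unfold 5 (reflect across v@8): 64 holes -> [(2, 1), (2, 2), (2, 5), (2, 6), (2, 9), (2, 10), (2, 13), (2, 14), (3, 0), (3, 3), (3, 4), (3, 7), (3, 8), (3, 11), (3, 12), (3, 15), (4, 0), (4, 3), (4, 4), (4, 7), (4, 8), (4, 11), (4, 12), (4, 15), (5, 1), (5, 2), (5, 5), (5, 6), (5, 9), (5, 10), (5, 13), (5, 14), (10, 1), (10, 2), (10, 5), (10, 6), (10, 9), (10, 10), (10, 13), (10, 14), (11, 0), (11, 3), (11, 4), (11, 7), (11, 8), (11, 11), (11, 12), (11, 15), (12, 0), (12, 3), (12, 4), (12, 7), (12, 8), (12, 11), (12, 12), (12, 15), (13, 1), (13, 2), (13, 5), (13, 6), (13, 9), (13, 10), (13, 13), (13, 14)]
Holes: [(2, 1), (2, 2), (2, 5), (2, 6), (2, 9), (2, 10), (2, 13), (2, 14), (3, 0), (3, 3), (3, 4), (3, 7), (3, 8), (3, 11), (3, 12), (3, 15), (4, 0), (4, 3), (4, 4), (4, 7), (4, 8), (4, 11), (4, 12), (4, 15), (5, 1), (5, 2), (5, 5), (5, 6), (5, 9), (5, 10), (5, 13), (5, 14), (10, 1), (10, 2), (10, 5), (10, 6), (10, 9), (10, 10), (10, 13), (10, 14), (11, 0), (11, 3), (11, 4), (11, 7), (11, 8), (11, 11), (11, 12), (11, 15), (12, 0), (12, 3), (12, 4), (12, 7), (12, 8), (12, 11), (12, 12), (12, 15), (13, 1), (13, 2), (13, 5), (13, 6), (13, 9), (13, 10), (13, 13), (13, 14)]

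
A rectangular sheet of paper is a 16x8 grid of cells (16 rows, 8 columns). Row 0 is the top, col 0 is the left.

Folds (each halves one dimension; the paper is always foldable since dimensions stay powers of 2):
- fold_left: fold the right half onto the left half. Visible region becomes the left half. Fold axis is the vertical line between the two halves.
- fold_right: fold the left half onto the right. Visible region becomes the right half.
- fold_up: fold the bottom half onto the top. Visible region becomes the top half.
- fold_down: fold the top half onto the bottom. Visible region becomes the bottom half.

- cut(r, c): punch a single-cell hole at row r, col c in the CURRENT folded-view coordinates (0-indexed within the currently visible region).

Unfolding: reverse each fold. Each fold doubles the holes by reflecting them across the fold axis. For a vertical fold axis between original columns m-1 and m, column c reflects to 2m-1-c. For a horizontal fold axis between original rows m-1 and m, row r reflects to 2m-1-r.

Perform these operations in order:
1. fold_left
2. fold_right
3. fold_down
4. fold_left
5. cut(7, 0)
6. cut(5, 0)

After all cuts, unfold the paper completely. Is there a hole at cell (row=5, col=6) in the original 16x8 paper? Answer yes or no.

Op 1 fold_left: fold axis v@4; visible region now rows[0,16) x cols[0,4) = 16x4
Op 2 fold_right: fold axis v@2; visible region now rows[0,16) x cols[2,4) = 16x2
Op 3 fold_down: fold axis h@8; visible region now rows[8,16) x cols[2,4) = 8x2
Op 4 fold_left: fold axis v@3; visible region now rows[8,16) x cols[2,3) = 8x1
Op 5 cut(7, 0): punch at orig (15,2); cuts so far [(15, 2)]; region rows[8,16) x cols[2,3) = 8x1
Op 6 cut(5, 0): punch at orig (13,2); cuts so far [(13, 2), (15, 2)]; region rows[8,16) x cols[2,3) = 8x1
Unfold 1 (reflect across v@3): 4 holes -> [(13, 2), (13, 3), (15, 2), (15, 3)]
Unfold 2 (reflect across h@8): 8 holes -> [(0, 2), (0, 3), (2, 2), (2, 3), (13, 2), (13, 3), (15, 2), (15, 3)]
Unfold 3 (reflect across v@2): 16 holes -> [(0, 0), (0, 1), (0, 2), (0, 3), (2, 0), (2, 1), (2, 2), (2, 3), (13, 0), (13, 1), (13, 2), (13, 3), (15, 0), (15, 1), (15, 2), (15, 3)]
Unfold 4 (reflect across v@4): 32 holes -> [(0, 0), (0, 1), (0, 2), (0, 3), (0, 4), (0, 5), (0, 6), (0, 7), (2, 0), (2, 1), (2, 2), (2, 3), (2, 4), (2, 5), (2, 6), (2, 7), (13, 0), (13, 1), (13, 2), (13, 3), (13, 4), (13, 5), (13, 6), (13, 7), (15, 0), (15, 1), (15, 2), (15, 3), (15, 4), (15, 5), (15, 6), (15, 7)]
Holes: [(0, 0), (0, 1), (0, 2), (0, 3), (0, 4), (0, 5), (0, 6), (0, 7), (2, 0), (2, 1), (2, 2), (2, 3), (2, 4), (2, 5), (2, 6), (2, 7), (13, 0), (13, 1), (13, 2), (13, 3), (13, 4), (13, 5), (13, 6), (13, 7), (15, 0), (15, 1), (15, 2), (15, 3), (15, 4), (15, 5), (15, 6), (15, 7)]

Answer: no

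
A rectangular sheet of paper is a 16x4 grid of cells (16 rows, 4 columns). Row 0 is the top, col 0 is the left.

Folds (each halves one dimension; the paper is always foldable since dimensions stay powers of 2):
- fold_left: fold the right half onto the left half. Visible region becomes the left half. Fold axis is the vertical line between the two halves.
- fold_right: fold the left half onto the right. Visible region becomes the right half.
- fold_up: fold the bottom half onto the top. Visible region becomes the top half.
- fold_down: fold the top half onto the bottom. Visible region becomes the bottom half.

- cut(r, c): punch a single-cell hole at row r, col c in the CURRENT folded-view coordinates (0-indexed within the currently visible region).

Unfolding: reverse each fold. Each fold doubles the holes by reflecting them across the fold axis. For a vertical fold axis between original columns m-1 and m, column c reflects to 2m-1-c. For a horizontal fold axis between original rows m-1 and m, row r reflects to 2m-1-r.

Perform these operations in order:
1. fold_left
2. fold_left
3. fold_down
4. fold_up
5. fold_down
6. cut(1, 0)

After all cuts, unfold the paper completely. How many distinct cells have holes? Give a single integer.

Op 1 fold_left: fold axis v@2; visible region now rows[0,16) x cols[0,2) = 16x2
Op 2 fold_left: fold axis v@1; visible region now rows[0,16) x cols[0,1) = 16x1
Op 3 fold_down: fold axis h@8; visible region now rows[8,16) x cols[0,1) = 8x1
Op 4 fold_up: fold axis h@12; visible region now rows[8,12) x cols[0,1) = 4x1
Op 5 fold_down: fold axis h@10; visible region now rows[10,12) x cols[0,1) = 2x1
Op 6 cut(1, 0): punch at orig (11,0); cuts so far [(11, 0)]; region rows[10,12) x cols[0,1) = 2x1
Unfold 1 (reflect across h@10): 2 holes -> [(8, 0), (11, 0)]
Unfold 2 (reflect across h@12): 4 holes -> [(8, 0), (11, 0), (12, 0), (15, 0)]
Unfold 3 (reflect across h@8): 8 holes -> [(0, 0), (3, 0), (4, 0), (7, 0), (8, 0), (11, 0), (12, 0), (15, 0)]
Unfold 4 (reflect across v@1): 16 holes -> [(0, 0), (0, 1), (3, 0), (3, 1), (4, 0), (4, 1), (7, 0), (7, 1), (8, 0), (8, 1), (11, 0), (11, 1), (12, 0), (12, 1), (15, 0), (15, 1)]
Unfold 5 (reflect across v@2): 32 holes -> [(0, 0), (0, 1), (0, 2), (0, 3), (3, 0), (3, 1), (3, 2), (3, 3), (4, 0), (4, 1), (4, 2), (4, 3), (7, 0), (7, 1), (7, 2), (7, 3), (8, 0), (8, 1), (8, 2), (8, 3), (11, 0), (11, 1), (11, 2), (11, 3), (12, 0), (12, 1), (12, 2), (12, 3), (15, 0), (15, 1), (15, 2), (15, 3)]

Answer: 32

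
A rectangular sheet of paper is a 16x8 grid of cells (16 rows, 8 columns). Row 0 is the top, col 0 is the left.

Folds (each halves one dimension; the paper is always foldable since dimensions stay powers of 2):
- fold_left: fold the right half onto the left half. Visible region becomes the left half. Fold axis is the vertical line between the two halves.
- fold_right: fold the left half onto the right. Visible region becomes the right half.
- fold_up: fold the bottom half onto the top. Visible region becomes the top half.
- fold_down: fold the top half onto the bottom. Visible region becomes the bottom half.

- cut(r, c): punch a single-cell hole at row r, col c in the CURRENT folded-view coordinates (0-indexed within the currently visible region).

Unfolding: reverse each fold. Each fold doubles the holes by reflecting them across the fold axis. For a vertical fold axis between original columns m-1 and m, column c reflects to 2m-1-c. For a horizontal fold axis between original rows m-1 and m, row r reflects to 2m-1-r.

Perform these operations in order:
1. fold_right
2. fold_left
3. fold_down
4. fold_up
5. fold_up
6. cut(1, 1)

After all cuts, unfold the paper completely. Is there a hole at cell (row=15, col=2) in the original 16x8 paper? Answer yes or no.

Op 1 fold_right: fold axis v@4; visible region now rows[0,16) x cols[4,8) = 16x4
Op 2 fold_left: fold axis v@6; visible region now rows[0,16) x cols[4,6) = 16x2
Op 3 fold_down: fold axis h@8; visible region now rows[8,16) x cols[4,6) = 8x2
Op 4 fold_up: fold axis h@12; visible region now rows[8,12) x cols[4,6) = 4x2
Op 5 fold_up: fold axis h@10; visible region now rows[8,10) x cols[4,6) = 2x2
Op 6 cut(1, 1): punch at orig (9,5); cuts so far [(9, 5)]; region rows[8,10) x cols[4,6) = 2x2
Unfold 1 (reflect across h@10): 2 holes -> [(9, 5), (10, 5)]
Unfold 2 (reflect across h@12): 4 holes -> [(9, 5), (10, 5), (13, 5), (14, 5)]
Unfold 3 (reflect across h@8): 8 holes -> [(1, 5), (2, 5), (5, 5), (6, 5), (9, 5), (10, 5), (13, 5), (14, 5)]
Unfold 4 (reflect across v@6): 16 holes -> [(1, 5), (1, 6), (2, 5), (2, 6), (5, 5), (5, 6), (6, 5), (6, 6), (9, 5), (9, 6), (10, 5), (10, 6), (13, 5), (13, 6), (14, 5), (14, 6)]
Unfold 5 (reflect across v@4): 32 holes -> [(1, 1), (1, 2), (1, 5), (1, 6), (2, 1), (2, 2), (2, 5), (2, 6), (5, 1), (5, 2), (5, 5), (5, 6), (6, 1), (6, 2), (6, 5), (6, 6), (9, 1), (9, 2), (9, 5), (9, 6), (10, 1), (10, 2), (10, 5), (10, 6), (13, 1), (13, 2), (13, 5), (13, 6), (14, 1), (14, 2), (14, 5), (14, 6)]
Holes: [(1, 1), (1, 2), (1, 5), (1, 6), (2, 1), (2, 2), (2, 5), (2, 6), (5, 1), (5, 2), (5, 5), (5, 6), (6, 1), (6, 2), (6, 5), (6, 6), (9, 1), (9, 2), (9, 5), (9, 6), (10, 1), (10, 2), (10, 5), (10, 6), (13, 1), (13, 2), (13, 5), (13, 6), (14, 1), (14, 2), (14, 5), (14, 6)]

Answer: no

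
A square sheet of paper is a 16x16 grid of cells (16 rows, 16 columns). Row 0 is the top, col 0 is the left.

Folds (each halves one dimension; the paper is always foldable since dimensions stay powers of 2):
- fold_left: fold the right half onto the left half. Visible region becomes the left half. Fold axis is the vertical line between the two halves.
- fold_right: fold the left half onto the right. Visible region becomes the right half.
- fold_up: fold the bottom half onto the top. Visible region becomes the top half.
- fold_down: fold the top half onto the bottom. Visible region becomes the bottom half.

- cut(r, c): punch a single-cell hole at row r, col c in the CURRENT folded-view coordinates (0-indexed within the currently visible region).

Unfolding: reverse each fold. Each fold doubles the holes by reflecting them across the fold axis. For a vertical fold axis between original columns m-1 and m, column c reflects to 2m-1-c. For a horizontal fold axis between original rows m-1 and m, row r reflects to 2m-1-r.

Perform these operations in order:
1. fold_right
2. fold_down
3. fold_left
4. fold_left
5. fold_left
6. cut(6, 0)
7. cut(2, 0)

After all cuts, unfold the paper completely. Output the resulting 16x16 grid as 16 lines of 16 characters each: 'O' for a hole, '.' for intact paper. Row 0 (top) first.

Answer: ................
OOOOOOOOOOOOOOOO
................
................
................
OOOOOOOOOOOOOOOO
................
................
................
................
OOOOOOOOOOOOOOOO
................
................
................
OOOOOOOOOOOOOOOO
................

Derivation:
Op 1 fold_right: fold axis v@8; visible region now rows[0,16) x cols[8,16) = 16x8
Op 2 fold_down: fold axis h@8; visible region now rows[8,16) x cols[8,16) = 8x8
Op 3 fold_left: fold axis v@12; visible region now rows[8,16) x cols[8,12) = 8x4
Op 4 fold_left: fold axis v@10; visible region now rows[8,16) x cols[8,10) = 8x2
Op 5 fold_left: fold axis v@9; visible region now rows[8,16) x cols[8,9) = 8x1
Op 6 cut(6, 0): punch at orig (14,8); cuts so far [(14, 8)]; region rows[8,16) x cols[8,9) = 8x1
Op 7 cut(2, 0): punch at orig (10,8); cuts so far [(10, 8), (14, 8)]; region rows[8,16) x cols[8,9) = 8x1
Unfold 1 (reflect across v@9): 4 holes -> [(10, 8), (10, 9), (14, 8), (14, 9)]
Unfold 2 (reflect across v@10): 8 holes -> [(10, 8), (10, 9), (10, 10), (10, 11), (14, 8), (14, 9), (14, 10), (14, 11)]
Unfold 3 (reflect across v@12): 16 holes -> [(10, 8), (10, 9), (10, 10), (10, 11), (10, 12), (10, 13), (10, 14), (10, 15), (14, 8), (14, 9), (14, 10), (14, 11), (14, 12), (14, 13), (14, 14), (14, 15)]
Unfold 4 (reflect across h@8): 32 holes -> [(1, 8), (1, 9), (1, 10), (1, 11), (1, 12), (1, 13), (1, 14), (1, 15), (5, 8), (5, 9), (5, 10), (5, 11), (5, 12), (5, 13), (5, 14), (5, 15), (10, 8), (10, 9), (10, 10), (10, 11), (10, 12), (10, 13), (10, 14), (10, 15), (14, 8), (14, 9), (14, 10), (14, 11), (14, 12), (14, 13), (14, 14), (14, 15)]
Unfold 5 (reflect across v@8): 64 holes -> [(1, 0), (1, 1), (1, 2), (1, 3), (1, 4), (1, 5), (1, 6), (1, 7), (1, 8), (1, 9), (1, 10), (1, 11), (1, 12), (1, 13), (1, 14), (1, 15), (5, 0), (5, 1), (5, 2), (5, 3), (5, 4), (5, 5), (5, 6), (5, 7), (5, 8), (5, 9), (5, 10), (5, 11), (5, 12), (5, 13), (5, 14), (5, 15), (10, 0), (10, 1), (10, 2), (10, 3), (10, 4), (10, 5), (10, 6), (10, 7), (10, 8), (10, 9), (10, 10), (10, 11), (10, 12), (10, 13), (10, 14), (10, 15), (14, 0), (14, 1), (14, 2), (14, 3), (14, 4), (14, 5), (14, 6), (14, 7), (14, 8), (14, 9), (14, 10), (14, 11), (14, 12), (14, 13), (14, 14), (14, 15)]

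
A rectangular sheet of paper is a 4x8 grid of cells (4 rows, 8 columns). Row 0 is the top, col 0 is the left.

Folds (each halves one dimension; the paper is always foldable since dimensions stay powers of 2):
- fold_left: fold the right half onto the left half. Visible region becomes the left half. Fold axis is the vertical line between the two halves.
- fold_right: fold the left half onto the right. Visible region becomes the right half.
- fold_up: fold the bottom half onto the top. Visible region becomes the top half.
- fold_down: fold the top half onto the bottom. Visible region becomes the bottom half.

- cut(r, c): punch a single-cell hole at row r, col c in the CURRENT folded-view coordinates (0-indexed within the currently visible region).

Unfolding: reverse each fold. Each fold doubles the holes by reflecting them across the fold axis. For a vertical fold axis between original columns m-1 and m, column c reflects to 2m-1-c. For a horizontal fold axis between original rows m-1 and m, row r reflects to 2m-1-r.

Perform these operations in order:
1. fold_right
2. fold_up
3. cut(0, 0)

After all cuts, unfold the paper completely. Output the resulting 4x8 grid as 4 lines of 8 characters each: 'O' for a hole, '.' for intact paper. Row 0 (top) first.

Op 1 fold_right: fold axis v@4; visible region now rows[0,4) x cols[4,8) = 4x4
Op 2 fold_up: fold axis h@2; visible region now rows[0,2) x cols[4,8) = 2x4
Op 3 cut(0, 0): punch at orig (0,4); cuts so far [(0, 4)]; region rows[0,2) x cols[4,8) = 2x4
Unfold 1 (reflect across h@2): 2 holes -> [(0, 4), (3, 4)]
Unfold 2 (reflect across v@4): 4 holes -> [(0, 3), (0, 4), (3, 3), (3, 4)]

Answer: ...OO...
........
........
...OO...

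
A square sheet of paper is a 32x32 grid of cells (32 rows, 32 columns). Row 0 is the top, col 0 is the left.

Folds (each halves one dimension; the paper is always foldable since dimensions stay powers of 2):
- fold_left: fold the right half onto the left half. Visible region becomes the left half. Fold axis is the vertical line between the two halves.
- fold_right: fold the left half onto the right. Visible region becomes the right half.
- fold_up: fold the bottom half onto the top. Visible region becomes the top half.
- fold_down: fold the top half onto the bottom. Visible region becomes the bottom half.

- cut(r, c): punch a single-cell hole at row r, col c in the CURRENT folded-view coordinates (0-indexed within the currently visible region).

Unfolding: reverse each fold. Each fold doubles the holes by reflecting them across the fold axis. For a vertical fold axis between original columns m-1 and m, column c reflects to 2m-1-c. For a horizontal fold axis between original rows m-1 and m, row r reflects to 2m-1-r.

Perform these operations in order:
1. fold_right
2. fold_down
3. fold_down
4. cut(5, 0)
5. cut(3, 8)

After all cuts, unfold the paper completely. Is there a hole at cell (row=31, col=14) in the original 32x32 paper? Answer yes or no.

Answer: no

Derivation:
Op 1 fold_right: fold axis v@16; visible region now rows[0,32) x cols[16,32) = 32x16
Op 2 fold_down: fold axis h@16; visible region now rows[16,32) x cols[16,32) = 16x16
Op 3 fold_down: fold axis h@24; visible region now rows[24,32) x cols[16,32) = 8x16
Op 4 cut(5, 0): punch at orig (29,16); cuts so far [(29, 16)]; region rows[24,32) x cols[16,32) = 8x16
Op 5 cut(3, 8): punch at orig (27,24); cuts so far [(27, 24), (29, 16)]; region rows[24,32) x cols[16,32) = 8x16
Unfold 1 (reflect across h@24): 4 holes -> [(18, 16), (20, 24), (27, 24), (29, 16)]
Unfold 2 (reflect across h@16): 8 holes -> [(2, 16), (4, 24), (11, 24), (13, 16), (18, 16), (20, 24), (27, 24), (29, 16)]
Unfold 3 (reflect across v@16): 16 holes -> [(2, 15), (2, 16), (4, 7), (4, 24), (11, 7), (11, 24), (13, 15), (13, 16), (18, 15), (18, 16), (20, 7), (20, 24), (27, 7), (27, 24), (29, 15), (29, 16)]
Holes: [(2, 15), (2, 16), (4, 7), (4, 24), (11, 7), (11, 24), (13, 15), (13, 16), (18, 15), (18, 16), (20, 7), (20, 24), (27, 7), (27, 24), (29, 15), (29, 16)]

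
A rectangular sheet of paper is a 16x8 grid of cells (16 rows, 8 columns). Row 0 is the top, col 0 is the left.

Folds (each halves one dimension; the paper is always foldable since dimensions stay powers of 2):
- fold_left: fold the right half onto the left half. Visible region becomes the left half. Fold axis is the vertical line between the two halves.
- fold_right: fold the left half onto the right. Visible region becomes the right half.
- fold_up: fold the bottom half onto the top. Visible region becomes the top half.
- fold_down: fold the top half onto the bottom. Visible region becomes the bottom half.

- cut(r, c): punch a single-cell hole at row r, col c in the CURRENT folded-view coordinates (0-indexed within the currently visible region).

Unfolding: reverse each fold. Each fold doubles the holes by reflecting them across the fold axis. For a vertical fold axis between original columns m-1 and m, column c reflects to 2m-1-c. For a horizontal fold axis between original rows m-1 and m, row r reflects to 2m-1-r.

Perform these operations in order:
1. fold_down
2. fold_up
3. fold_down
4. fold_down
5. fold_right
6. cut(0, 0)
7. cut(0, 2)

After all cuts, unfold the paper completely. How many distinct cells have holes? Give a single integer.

Op 1 fold_down: fold axis h@8; visible region now rows[8,16) x cols[0,8) = 8x8
Op 2 fold_up: fold axis h@12; visible region now rows[8,12) x cols[0,8) = 4x8
Op 3 fold_down: fold axis h@10; visible region now rows[10,12) x cols[0,8) = 2x8
Op 4 fold_down: fold axis h@11; visible region now rows[11,12) x cols[0,8) = 1x8
Op 5 fold_right: fold axis v@4; visible region now rows[11,12) x cols[4,8) = 1x4
Op 6 cut(0, 0): punch at orig (11,4); cuts so far [(11, 4)]; region rows[11,12) x cols[4,8) = 1x4
Op 7 cut(0, 2): punch at orig (11,6); cuts so far [(11, 4), (11, 6)]; region rows[11,12) x cols[4,8) = 1x4
Unfold 1 (reflect across v@4): 4 holes -> [(11, 1), (11, 3), (11, 4), (11, 6)]
Unfold 2 (reflect across h@11): 8 holes -> [(10, 1), (10, 3), (10, 4), (10, 6), (11, 1), (11, 3), (11, 4), (11, 6)]
Unfold 3 (reflect across h@10): 16 holes -> [(8, 1), (8, 3), (8, 4), (8, 6), (9, 1), (9, 3), (9, 4), (9, 6), (10, 1), (10, 3), (10, 4), (10, 6), (11, 1), (11, 3), (11, 4), (11, 6)]
Unfold 4 (reflect across h@12): 32 holes -> [(8, 1), (8, 3), (8, 4), (8, 6), (9, 1), (9, 3), (9, 4), (9, 6), (10, 1), (10, 3), (10, 4), (10, 6), (11, 1), (11, 3), (11, 4), (11, 6), (12, 1), (12, 3), (12, 4), (12, 6), (13, 1), (13, 3), (13, 4), (13, 6), (14, 1), (14, 3), (14, 4), (14, 6), (15, 1), (15, 3), (15, 4), (15, 6)]
Unfold 5 (reflect across h@8): 64 holes -> [(0, 1), (0, 3), (0, 4), (0, 6), (1, 1), (1, 3), (1, 4), (1, 6), (2, 1), (2, 3), (2, 4), (2, 6), (3, 1), (3, 3), (3, 4), (3, 6), (4, 1), (4, 3), (4, 4), (4, 6), (5, 1), (5, 3), (5, 4), (5, 6), (6, 1), (6, 3), (6, 4), (6, 6), (7, 1), (7, 3), (7, 4), (7, 6), (8, 1), (8, 3), (8, 4), (8, 6), (9, 1), (9, 3), (9, 4), (9, 6), (10, 1), (10, 3), (10, 4), (10, 6), (11, 1), (11, 3), (11, 4), (11, 6), (12, 1), (12, 3), (12, 4), (12, 6), (13, 1), (13, 3), (13, 4), (13, 6), (14, 1), (14, 3), (14, 4), (14, 6), (15, 1), (15, 3), (15, 4), (15, 6)]

Answer: 64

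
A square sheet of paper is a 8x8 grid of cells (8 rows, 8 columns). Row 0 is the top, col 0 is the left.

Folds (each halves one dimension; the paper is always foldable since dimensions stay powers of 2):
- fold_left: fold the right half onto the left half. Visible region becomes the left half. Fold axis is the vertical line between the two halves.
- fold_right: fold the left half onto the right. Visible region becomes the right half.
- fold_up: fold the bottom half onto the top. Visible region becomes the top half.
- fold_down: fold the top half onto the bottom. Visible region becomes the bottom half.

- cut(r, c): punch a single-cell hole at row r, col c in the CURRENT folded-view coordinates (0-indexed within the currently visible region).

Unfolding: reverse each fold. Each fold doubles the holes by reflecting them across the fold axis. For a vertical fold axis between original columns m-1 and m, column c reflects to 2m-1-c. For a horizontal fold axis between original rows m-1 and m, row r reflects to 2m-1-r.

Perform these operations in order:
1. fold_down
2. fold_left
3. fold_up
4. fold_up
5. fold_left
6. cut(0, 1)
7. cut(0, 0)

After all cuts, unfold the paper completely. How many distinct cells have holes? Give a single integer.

Op 1 fold_down: fold axis h@4; visible region now rows[4,8) x cols[0,8) = 4x8
Op 2 fold_left: fold axis v@4; visible region now rows[4,8) x cols[0,4) = 4x4
Op 3 fold_up: fold axis h@6; visible region now rows[4,6) x cols[0,4) = 2x4
Op 4 fold_up: fold axis h@5; visible region now rows[4,5) x cols[0,4) = 1x4
Op 5 fold_left: fold axis v@2; visible region now rows[4,5) x cols[0,2) = 1x2
Op 6 cut(0, 1): punch at orig (4,1); cuts so far [(4, 1)]; region rows[4,5) x cols[0,2) = 1x2
Op 7 cut(0, 0): punch at orig (4,0); cuts so far [(4, 0), (4, 1)]; region rows[4,5) x cols[0,2) = 1x2
Unfold 1 (reflect across v@2): 4 holes -> [(4, 0), (4, 1), (4, 2), (4, 3)]
Unfold 2 (reflect across h@5): 8 holes -> [(4, 0), (4, 1), (4, 2), (4, 3), (5, 0), (5, 1), (5, 2), (5, 3)]
Unfold 3 (reflect across h@6): 16 holes -> [(4, 0), (4, 1), (4, 2), (4, 3), (5, 0), (5, 1), (5, 2), (5, 3), (6, 0), (6, 1), (6, 2), (6, 3), (7, 0), (7, 1), (7, 2), (7, 3)]
Unfold 4 (reflect across v@4): 32 holes -> [(4, 0), (4, 1), (4, 2), (4, 3), (4, 4), (4, 5), (4, 6), (4, 7), (5, 0), (5, 1), (5, 2), (5, 3), (5, 4), (5, 5), (5, 6), (5, 7), (6, 0), (6, 1), (6, 2), (6, 3), (6, 4), (6, 5), (6, 6), (6, 7), (7, 0), (7, 1), (7, 2), (7, 3), (7, 4), (7, 5), (7, 6), (7, 7)]
Unfold 5 (reflect across h@4): 64 holes -> [(0, 0), (0, 1), (0, 2), (0, 3), (0, 4), (0, 5), (0, 6), (0, 7), (1, 0), (1, 1), (1, 2), (1, 3), (1, 4), (1, 5), (1, 6), (1, 7), (2, 0), (2, 1), (2, 2), (2, 3), (2, 4), (2, 5), (2, 6), (2, 7), (3, 0), (3, 1), (3, 2), (3, 3), (3, 4), (3, 5), (3, 6), (3, 7), (4, 0), (4, 1), (4, 2), (4, 3), (4, 4), (4, 5), (4, 6), (4, 7), (5, 0), (5, 1), (5, 2), (5, 3), (5, 4), (5, 5), (5, 6), (5, 7), (6, 0), (6, 1), (6, 2), (6, 3), (6, 4), (6, 5), (6, 6), (6, 7), (7, 0), (7, 1), (7, 2), (7, 3), (7, 4), (7, 5), (7, 6), (7, 7)]

Answer: 64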